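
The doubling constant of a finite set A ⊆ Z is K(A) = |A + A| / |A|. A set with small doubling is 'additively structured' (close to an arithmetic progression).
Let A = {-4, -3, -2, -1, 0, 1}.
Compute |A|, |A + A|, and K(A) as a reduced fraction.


|A| = 6.
Compute A + A by enumerating all 36 pairs.
A + A = {-8, -7, -6, -5, -4, -3, -2, -1, 0, 1, 2}, so |A + A| = 11.
K = |A + A| / |A| = 11/6 (already in lowest terms) ≈ 1.8333.
Reference: AP of size 6 gives K = 11/6 ≈ 1.8333; a fully generic set of size 6 gives K ≈ 3.5000.

|A| = 6, |A + A| = 11, K = 11/6.


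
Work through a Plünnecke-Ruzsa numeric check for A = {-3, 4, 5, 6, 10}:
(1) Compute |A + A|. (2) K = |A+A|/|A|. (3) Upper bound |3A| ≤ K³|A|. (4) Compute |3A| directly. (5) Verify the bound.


|A| = 5.
Step 1: Compute A + A by enumerating all 25 pairs.
A + A = {-6, 1, 2, 3, 7, 8, 9, 10, 11, 12, 14, 15, 16, 20}, so |A + A| = 14.
Step 2: Doubling constant K = |A + A|/|A| = 14/5 = 14/5 ≈ 2.8000.
Step 3: Plünnecke-Ruzsa gives |3A| ≤ K³·|A| = (2.8000)³ · 5 ≈ 109.7600.
Step 4: Compute 3A = A + A + A directly by enumerating all triples (a,b,c) ∈ A³; |3A| = 26.
Step 5: Check 26 ≤ 109.7600? Yes ✓.

K = 14/5, Plünnecke-Ruzsa bound K³|A| ≈ 109.7600, |3A| = 26, inequality holds.


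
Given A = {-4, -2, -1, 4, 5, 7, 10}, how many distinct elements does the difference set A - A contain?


A - A = {a - a' : a, a' ∈ A}; |A| = 7.
Bounds: 2|A|-1 ≤ |A - A| ≤ |A|² - |A| + 1, i.e. 13 ≤ |A - A| ≤ 43.
Note: 0 ∈ A - A always (from a - a). The set is symmetric: if d ∈ A - A then -d ∈ A - A.
Enumerate nonzero differences d = a - a' with a > a' (then include -d):
Positive differences: {1, 2, 3, 5, 6, 7, 8, 9, 11, 12, 14}
Full difference set: {0} ∪ (positive diffs) ∪ (negative diffs).
|A - A| = 1 + 2·11 = 23 (matches direct enumeration: 23).

|A - A| = 23


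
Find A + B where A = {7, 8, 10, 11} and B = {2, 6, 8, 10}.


A + B = {a + b : a ∈ A, b ∈ B}.
Enumerate all |A|·|B| = 4·4 = 16 pairs (a, b) and collect distinct sums.
a = 7: 7+2=9, 7+6=13, 7+8=15, 7+10=17
a = 8: 8+2=10, 8+6=14, 8+8=16, 8+10=18
a = 10: 10+2=12, 10+6=16, 10+8=18, 10+10=20
a = 11: 11+2=13, 11+6=17, 11+8=19, 11+10=21
Collecting distinct sums: A + B = {9, 10, 12, 13, 14, 15, 16, 17, 18, 19, 20, 21}
|A + B| = 12

A + B = {9, 10, 12, 13, 14, 15, 16, 17, 18, 19, 20, 21}


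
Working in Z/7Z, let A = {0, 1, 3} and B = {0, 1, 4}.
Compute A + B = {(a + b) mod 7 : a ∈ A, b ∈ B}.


Work in Z/7Z: reduce every sum a + b modulo 7.
Enumerate all 9 pairs:
a = 0: 0+0=0, 0+1=1, 0+4=4
a = 1: 1+0=1, 1+1=2, 1+4=5
a = 3: 3+0=3, 3+1=4, 3+4=0
Distinct residues collected: {0, 1, 2, 3, 4, 5}
|A + B| = 6 (out of 7 total residues).

A + B = {0, 1, 2, 3, 4, 5}


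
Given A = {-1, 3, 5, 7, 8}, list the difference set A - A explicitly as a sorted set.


A - A = {a - a' : a, a' ∈ A}.
Compute a - a' for each ordered pair (a, a'):
a = -1: -1--1=0, -1-3=-4, -1-5=-6, -1-7=-8, -1-8=-9
a = 3: 3--1=4, 3-3=0, 3-5=-2, 3-7=-4, 3-8=-5
a = 5: 5--1=6, 5-3=2, 5-5=0, 5-7=-2, 5-8=-3
a = 7: 7--1=8, 7-3=4, 7-5=2, 7-7=0, 7-8=-1
a = 8: 8--1=9, 8-3=5, 8-5=3, 8-7=1, 8-8=0
Collecting distinct values (and noting 0 appears from a-a):
A - A = {-9, -8, -6, -5, -4, -3, -2, -1, 0, 1, 2, 3, 4, 5, 6, 8, 9}
|A - A| = 17

A - A = {-9, -8, -6, -5, -4, -3, -2, -1, 0, 1, 2, 3, 4, 5, 6, 8, 9}


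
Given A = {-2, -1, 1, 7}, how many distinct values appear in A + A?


A + A = {a + a' : a, a' ∈ A}; |A| = 4.
General bounds: 2|A| - 1 ≤ |A + A| ≤ |A|(|A|+1)/2, i.e. 7 ≤ |A + A| ≤ 10.
Lower bound 2|A|-1 is attained iff A is an arithmetic progression.
Enumerate sums a + a' for a ≤ a' (symmetric, so this suffices):
a = -2: -2+-2=-4, -2+-1=-3, -2+1=-1, -2+7=5
a = -1: -1+-1=-2, -1+1=0, -1+7=6
a = 1: 1+1=2, 1+7=8
a = 7: 7+7=14
Distinct sums: {-4, -3, -2, -1, 0, 2, 5, 6, 8, 14}
|A + A| = 10

|A + A| = 10


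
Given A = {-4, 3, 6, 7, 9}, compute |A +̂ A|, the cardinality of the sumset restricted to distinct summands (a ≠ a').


Restricted sumset: A +̂ A = {a + a' : a ∈ A, a' ∈ A, a ≠ a'}.
Equivalently, take A + A and drop any sum 2a that is achievable ONLY as a + a for a ∈ A (i.e. sums representable only with equal summands).
Enumerate pairs (a, a') with a < a' (symmetric, so each unordered pair gives one sum; this covers all a ≠ a'):
  -4 + 3 = -1
  -4 + 6 = 2
  -4 + 7 = 3
  -4 + 9 = 5
  3 + 6 = 9
  3 + 7 = 10
  3 + 9 = 12
  6 + 7 = 13
  6 + 9 = 15
  7 + 9 = 16
Collected distinct sums: {-1, 2, 3, 5, 9, 10, 12, 13, 15, 16}
|A +̂ A| = 10
(Reference bound: |A +̂ A| ≥ 2|A| - 3 for |A| ≥ 2, with |A| = 5 giving ≥ 7.)

|A +̂ A| = 10


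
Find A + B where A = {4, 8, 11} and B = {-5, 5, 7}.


A + B = {a + b : a ∈ A, b ∈ B}.
Enumerate all |A|·|B| = 3·3 = 9 pairs (a, b) and collect distinct sums.
a = 4: 4+-5=-1, 4+5=9, 4+7=11
a = 8: 8+-5=3, 8+5=13, 8+7=15
a = 11: 11+-5=6, 11+5=16, 11+7=18
Collecting distinct sums: A + B = {-1, 3, 6, 9, 11, 13, 15, 16, 18}
|A + B| = 9

A + B = {-1, 3, 6, 9, 11, 13, 15, 16, 18}


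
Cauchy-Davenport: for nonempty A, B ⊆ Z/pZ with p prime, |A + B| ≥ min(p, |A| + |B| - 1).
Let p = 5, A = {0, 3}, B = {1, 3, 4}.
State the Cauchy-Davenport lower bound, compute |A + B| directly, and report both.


Cauchy-Davenport: |A + B| ≥ min(p, |A| + |B| - 1) for A, B nonempty in Z/pZ.
|A| = 2, |B| = 3, p = 5.
CD lower bound = min(5, 2 + 3 - 1) = min(5, 4) = 4.
Compute A + B mod 5 directly:
a = 0: 0+1=1, 0+3=3, 0+4=4
a = 3: 3+1=4, 3+3=1, 3+4=2
A + B = {1, 2, 3, 4}, so |A + B| = 4.
Verify: 4 ≥ 4? Yes ✓.

CD lower bound = 4, actual |A + B| = 4.


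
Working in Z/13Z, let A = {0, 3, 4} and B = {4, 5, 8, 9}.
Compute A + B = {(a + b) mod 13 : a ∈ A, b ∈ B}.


Work in Z/13Z: reduce every sum a + b modulo 13.
Enumerate all 12 pairs:
a = 0: 0+4=4, 0+5=5, 0+8=8, 0+9=9
a = 3: 3+4=7, 3+5=8, 3+8=11, 3+9=12
a = 4: 4+4=8, 4+5=9, 4+8=12, 4+9=0
Distinct residues collected: {0, 4, 5, 7, 8, 9, 11, 12}
|A + B| = 8 (out of 13 total residues).

A + B = {0, 4, 5, 7, 8, 9, 11, 12}


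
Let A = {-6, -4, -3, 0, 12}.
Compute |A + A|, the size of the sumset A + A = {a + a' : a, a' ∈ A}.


A + A = {a + a' : a, a' ∈ A}; |A| = 5.
General bounds: 2|A| - 1 ≤ |A + A| ≤ |A|(|A|+1)/2, i.e. 9 ≤ |A + A| ≤ 15.
Lower bound 2|A|-1 is attained iff A is an arithmetic progression.
Enumerate sums a + a' for a ≤ a' (symmetric, so this suffices):
a = -6: -6+-6=-12, -6+-4=-10, -6+-3=-9, -6+0=-6, -6+12=6
a = -4: -4+-4=-8, -4+-3=-7, -4+0=-4, -4+12=8
a = -3: -3+-3=-6, -3+0=-3, -3+12=9
a = 0: 0+0=0, 0+12=12
a = 12: 12+12=24
Distinct sums: {-12, -10, -9, -8, -7, -6, -4, -3, 0, 6, 8, 9, 12, 24}
|A + A| = 14

|A + A| = 14


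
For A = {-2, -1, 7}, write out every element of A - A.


A - A = {a - a' : a, a' ∈ A}.
Compute a - a' for each ordered pair (a, a'):
a = -2: -2--2=0, -2--1=-1, -2-7=-9
a = -1: -1--2=1, -1--1=0, -1-7=-8
a = 7: 7--2=9, 7--1=8, 7-7=0
Collecting distinct values (and noting 0 appears from a-a):
A - A = {-9, -8, -1, 0, 1, 8, 9}
|A - A| = 7

A - A = {-9, -8, -1, 0, 1, 8, 9}


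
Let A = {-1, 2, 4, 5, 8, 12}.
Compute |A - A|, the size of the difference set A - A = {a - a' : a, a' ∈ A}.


A - A = {a - a' : a, a' ∈ A}; |A| = 6.
Bounds: 2|A|-1 ≤ |A - A| ≤ |A|² - |A| + 1, i.e. 11 ≤ |A - A| ≤ 31.
Note: 0 ∈ A - A always (from a - a). The set is symmetric: if d ∈ A - A then -d ∈ A - A.
Enumerate nonzero differences d = a - a' with a > a' (then include -d):
Positive differences: {1, 2, 3, 4, 5, 6, 7, 8, 9, 10, 13}
Full difference set: {0} ∪ (positive diffs) ∪ (negative diffs).
|A - A| = 1 + 2·11 = 23 (matches direct enumeration: 23).

|A - A| = 23


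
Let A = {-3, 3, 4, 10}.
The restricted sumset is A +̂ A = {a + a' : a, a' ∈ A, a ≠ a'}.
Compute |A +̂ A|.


Restricted sumset: A +̂ A = {a + a' : a ∈ A, a' ∈ A, a ≠ a'}.
Equivalently, take A + A and drop any sum 2a that is achievable ONLY as a + a for a ∈ A (i.e. sums representable only with equal summands).
Enumerate pairs (a, a') with a < a' (symmetric, so each unordered pair gives one sum; this covers all a ≠ a'):
  -3 + 3 = 0
  -3 + 4 = 1
  -3 + 10 = 7
  3 + 4 = 7
  3 + 10 = 13
  4 + 10 = 14
Collected distinct sums: {0, 1, 7, 13, 14}
|A +̂ A| = 5
(Reference bound: |A +̂ A| ≥ 2|A| - 3 for |A| ≥ 2, with |A| = 4 giving ≥ 5.)

|A +̂ A| = 5


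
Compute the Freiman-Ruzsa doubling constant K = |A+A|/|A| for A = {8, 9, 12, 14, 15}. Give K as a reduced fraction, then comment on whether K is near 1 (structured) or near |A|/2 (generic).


|A| = 5.
Compute A + A by enumerating all 25 pairs.
A + A = {16, 17, 18, 20, 21, 22, 23, 24, 26, 27, 28, 29, 30}, so |A + A| = 13.
K = |A + A| / |A| = 13/5 (already in lowest terms) ≈ 2.6000.
Reference: AP of size 5 gives K = 9/5 ≈ 1.8000; a fully generic set of size 5 gives K ≈ 3.0000.

|A| = 5, |A + A| = 13, K = 13/5.


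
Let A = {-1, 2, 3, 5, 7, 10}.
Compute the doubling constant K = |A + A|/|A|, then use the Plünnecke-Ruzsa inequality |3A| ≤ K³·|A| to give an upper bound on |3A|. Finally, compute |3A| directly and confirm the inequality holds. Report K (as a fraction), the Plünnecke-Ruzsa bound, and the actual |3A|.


|A| = 6.
Step 1: Compute A + A by enumerating all 36 pairs.
A + A = {-2, 1, 2, 4, 5, 6, 7, 8, 9, 10, 12, 13, 14, 15, 17, 20}, so |A + A| = 16.
Step 2: Doubling constant K = |A + A|/|A| = 16/6 = 16/6 ≈ 2.6667.
Step 3: Plünnecke-Ruzsa gives |3A| ≤ K³·|A| = (2.6667)³ · 6 ≈ 113.7778.
Step 4: Compute 3A = A + A + A directly by enumerating all triples (a,b,c) ∈ A³; |3A| = 28.
Step 5: Check 28 ≤ 113.7778? Yes ✓.

K = 16/6, Plünnecke-Ruzsa bound K³|A| ≈ 113.7778, |3A| = 28, inequality holds.


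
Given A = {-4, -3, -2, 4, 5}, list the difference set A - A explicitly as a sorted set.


A - A = {a - a' : a, a' ∈ A}.
Compute a - a' for each ordered pair (a, a'):
a = -4: -4--4=0, -4--3=-1, -4--2=-2, -4-4=-8, -4-5=-9
a = -3: -3--4=1, -3--3=0, -3--2=-1, -3-4=-7, -3-5=-8
a = -2: -2--4=2, -2--3=1, -2--2=0, -2-4=-6, -2-5=-7
a = 4: 4--4=8, 4--3=7, 4--2=6, 4-4=0, 4-5=-1
a = 5: 5--4=9, 5--3=8, 5--2=7, 5-4=1, 5-5=0
Collecting distinct values (and noting 0 appears from a-a):
A - A = {-9, -8, -7, -6, -2, -1, 0, 1, 2, 6, 7, 8, 9}
|A - A| = 13

A - A = {-9, -8, -7, -6, -2, -1, 0, 1, 2, 6, 7, 8, 9}


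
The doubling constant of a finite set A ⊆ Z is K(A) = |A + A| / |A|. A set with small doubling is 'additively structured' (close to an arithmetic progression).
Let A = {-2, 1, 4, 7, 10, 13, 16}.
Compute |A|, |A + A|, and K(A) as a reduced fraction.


|A| = 7.
Compute A + A by enumerating all 49 pairs.
A + A = {-4, -1, 2, 5, 8, 11, 14, 17, 20, 23, 26, 29, 32}, so |A + A| = 13.
K = |A + A| / |A| = 13/7 (already in lowest terms) ≈ 1.8571.
Reference: AP of size 7 gives K = 13/7 ≈ 1.8571; a fully generic set of size 7 gives K ≈ 4.0000.

|A| = 7, |A + A| = 13, K = 13/7.


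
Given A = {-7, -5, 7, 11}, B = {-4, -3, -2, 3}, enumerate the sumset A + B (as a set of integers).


A + B = {a + b : a ∈ A, b ∈ B}.
Enumerate all |A|·|B| = 4·4 = 16 pairs (a, b) and collect distinct sums.
a = -7: -7+-4=-11, -7+-3=-10, -7+-2=-9, -7+3=-4
a = -5: -5+-4=-9, -5+-3=-8, -5+-2=-7, -5+3=-2
a = 7: 7+-4=3, 7+-3=4, 7+-2=5, 7+3=10
a = 11: 11+-4=7, 11+-3=8, 11+-2=9, 11+3=14
Collecting distinct sums: A + B = {-11, -10, -9, -8, -7, -4, -2, 3, 4, 5, 7, 8, 9, 10, 14}
|A + B| = 15

A + B = {-11, -10, -9, -8, -7, -4, -2, 3, 4, 5, 7, 8, 9, 10, 14}


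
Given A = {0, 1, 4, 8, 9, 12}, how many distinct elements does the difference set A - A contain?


A - A = {a - a' : a, a' ∈ A}; |A| = 6.
Bounds: 2|A|-1 ≤ |A - A| ≤ |A|² - |A| + 1, i.e. 11 ≤ |A - A| ≤ 31.
Note: 0 ∈ A - A always (from a - a). The set is symmetric: if d ∈ A - A then -d ∈ A - A.
Enumerate nonzero differences d = a - a' with a > a' (then include -d):
Positive differences: {1, 3, 4, 5, 7, 8, 9, 11, 12}
Full difference set: {0} ∪ (positive diffs) ∪ (negative diffs).
|A - A| = 1 + 2·9 = 19 (matches direct enumeration: 19).

|A - A| = 19


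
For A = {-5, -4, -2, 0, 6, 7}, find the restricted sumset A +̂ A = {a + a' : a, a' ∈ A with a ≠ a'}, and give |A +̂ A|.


Restricted sumset: A +̂ A = {a + a' : a ∈ A, a' ∈ A, a ≠ a'}.
Equivalently, take A + A and drop any sum 2a that is achievable ONLY as a + a for a ∈ A (i.e. sums representable only with equal summands).
Enumerate pairs (a, a') with a < a' (symmetric, so each unordered pair gives one sum; this covers all a ≠ a'):
  -5 + -4 = -9
  -5 + -2 = -7
  -5 + 0 = -5
  -5 + 6 = 1
  -5 + 7 = 2
  -4 + -2 = -6
  -4 + 0 = -4
  -4 + 6 = 2
  -4 + 7 = 3
  -2 + 0 = -2
  -2 + 6 = 4
  -2 + 7 = 5
  0 + 6 = 6
  0 + 7 = 7
  6 + 7 = 13
Collected distinct sums: {-9, -7, -6, -5, -4, -2, 1, 2, 3, 4, 5, 6, 7, 13}
|A +̂ A| = 14
(Reference bound: |A +̂ A| ≥ 2|A| - 3 for |A| ≥ 2, with |A| = 6 giving ≥ 9.)

|A +̂ A| = 14


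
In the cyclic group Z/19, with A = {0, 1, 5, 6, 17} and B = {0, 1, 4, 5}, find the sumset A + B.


Work in Z/19Z: reduce every sum a + b modulo 19.
Enumerate all 20 pairs:
a = 0: 0+0=0, 0+1=1, 0+4=4, 0+5=5
a = 1: 1+0=1, 1+1=2, 1+4=5, 1+5=6
a = 5: 5+0=5, 5+1=6, 5+4=9, 5+5=10
a = 6: 6+0=6, 6+1=7, 6+4=10, 6+5=11
a = 17: 17+0=17, 17+1=18, 17+4=2, 17+5=3
Distinct residues collected: {0, 1, 2, 3, 4, 5, 6, 7, 9, 10, 11, 17, 18}
|A + B| = 13 (out of 19 total residues).

A + B = {0, 1, 2, 3, 4, 5, 6, 7, 9, 10, 11, 17, 18}


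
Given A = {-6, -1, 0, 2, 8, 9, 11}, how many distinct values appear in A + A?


A + A = {a + a' : a, a' ∈ A}; |A| = 7.
General bounds: 2|A| - 1 ≤ |A + A| ≤ |A|(|A|+1)/2, i.e. 13 ≤ |A + A| ≤ 28.
Lower bound 2|A|-1 is attained iff A is an arithmetic progression.
Enumerate sums a + a' for a ≤ a' (symmetric, so this suffices):
a = -6: -6+-6=-12, -6+-1=-7, -6+0=-6, -6+2=-4, -6+8=2, -6+9=3, -6+11=5
a = -1: -1+-1=-2, -1+0=-1, -1+2=1, -1+8=7, -1+9=8, -1+11=10
a = 0: 0+0=0, 0+2=2, 0+8=8, 0+9=9, 0+11=11
a = 2: 2+2=4, 2+8=10, 2+9=11, 2+11=13
a = 8: 8+8=16, 8+9=17, 8+11=19
a = 9: 9+9=18, 9+11=20
a = 11: 11+11=22
Distinct sums: {-12, -7, -6, -4, -2, -1, 0, 1, 2, 3, 4, 5, 7, 8, 9, 10, 11, 13, 16, 17, 18, 19, 20, 22}
|A + A| = 24

|A + A| = 24


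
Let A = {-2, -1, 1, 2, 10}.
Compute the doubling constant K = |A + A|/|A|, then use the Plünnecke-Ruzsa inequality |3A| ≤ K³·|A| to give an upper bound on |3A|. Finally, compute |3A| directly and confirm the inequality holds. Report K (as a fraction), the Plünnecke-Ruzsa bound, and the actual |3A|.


|A| = 5.
Step 1: Compute A + A by enumerating all 25 pairs.
A + A = {-4, -3, -2, -1, 0, 1, 2, 3, 4, 8, 9, 11, 12, 20}, so |A + A| = 14.
Step 2: Doubling constant K = |A + A|/|A| = 14/5 = 14/5 ≈ 2.8000.
Step 3: Plünnecke-Ruzsa gives |3A| ≤ K³·|A| = (2.8000)³ · 5 ≈ 109.7600.
Step 4: Compute 3A = A + A + A directly by enumerating all triples (a,b,c) ∈ A³; |3A| = 26.
Step 5: Check 26 ≤ 109.7600? Yes ✓.

K = 14/5, Plünnecke-Ruzsa bound K³|A| ≈ 109.7600, |3A| = 26, inequality holds.


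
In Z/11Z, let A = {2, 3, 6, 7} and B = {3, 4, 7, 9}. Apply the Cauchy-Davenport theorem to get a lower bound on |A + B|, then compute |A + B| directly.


Cauchy-Davenport: |A + B| ≥ min(p, |A| + |B| - 1) for A, B nonempty in Z/pZ.
|A| = 4, |B| = 4, p = 11.
CD lower bound = min(11, 4 + 4 - 1) = min(11, 7) = 7.
Compute A + B mod 11 directly:
a = 2: 2+3=5, 2+4=6, 2+7=9, 2+9=0
a = 3: 3+3=6, 3+4=7, 3+7=10, 3+9=1
a = 6: 6+3=9, 6+4=10, 6+7=2, 6+9=4
a = 7: 7+3=10, 7+4=0, 7+7=3, 7+9=5
A + B = {0, 1, 2, 3, 4, 5, 6, 7, 9, 10}, so |A + B| = 10.
Verify: 10 ≥ 7? Yes ✓.

CD lower bound = 7, actual |A + B| = 10.


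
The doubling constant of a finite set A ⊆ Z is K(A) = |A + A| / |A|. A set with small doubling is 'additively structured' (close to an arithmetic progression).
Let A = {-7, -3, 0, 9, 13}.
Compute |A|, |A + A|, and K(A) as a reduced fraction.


|A| = 5.
Compute A + A by enumerating all 25 pairs.
A + A = {-14, -10, -7, -6, -3, 0, 2, 6, 9, 10, 13, 18, 22, 26}, so |A + A| = 14.
K = |A + A| / |A| = 14/5 (already in lowest terms) ≈ 2.8000.
Reference: AP of size 5 gives K = 9/5 ≈ 1.8000; a fully generic set of size 5 gives K ≈ 3.0000.

|A| = 5, |A + A| = 14, K = 14/5.


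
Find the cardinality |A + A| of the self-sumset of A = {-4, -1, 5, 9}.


A + A = {a + a' : a, a' ∈ A}; |A| = 4.
General bounds: 2|A| - 1 ≤ |A + A| ≤ |A|(|A|+1)/2, i.e. 7 ≤ |A + A| ≤ 10.
Lower bound 2|A|-1 is attained iff A is an arithmetic progression.
Enumerate sums a + a' for a ≤ a' (symmetric, so this suffices):
a = -4: -4+-4=-8, -4+-1=-5, -4+5=1, -4+9=5
a = -1: -1+-1=-2, -1+5=4, -1+9=8
a = 5: 5+5=10, 5+9=14
a = 9: 9+9=18
Distinct sums: {-8, -5, -2, 1, 4, 5, 8, 10, 14, 18}
|A + A| = 10

|A + A| = 10


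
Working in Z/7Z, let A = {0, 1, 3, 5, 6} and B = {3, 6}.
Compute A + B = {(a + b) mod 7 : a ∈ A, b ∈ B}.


Work in Z/7Z: reduce every sum a + b modulo 7.
Enumerate all 10 pairs:
a = 0: 0+3=3, 0+6=6
a = 1: 1+3=4, 1+6=0
a = 3: 3+3=6, 3+6=2
a = 5: 5+3=1, 5+6=4
a = 6: 6+3=2, 6+6=5
Distinct residues collected: {0, 1, 2, 3, 4, 5, 6}
|A + B| = 7 (out of 7 total residues).

A + B = {0, 1, 2, 3, 4, 5, 6}


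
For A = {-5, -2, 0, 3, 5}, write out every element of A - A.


A - A = {a - a' : a, a' ∈ A}.
Compute a - a' for each ordered pair (a, a'):
a = -5: -5--5=0, -5--2=-3, -5-0=-5, -5-3=-8, -5-5=-10
a = -2: -2--5=3, -2--2=0, -2-0=-2, -2-3=-5, -2-5=-7
a = 0: 0--5=5, 0--2=2, 0-0=0, 0-3=-3, 0-5=-5
a = 3: 3--5=8, 3--2=5, 3-0=3, 3-3=0, 3-5=-2
a = 5: 5--5=10, 5--2=7, 5-0=5, 5-3=2, 5-5=0
Collecting distinct values (and noting 0 appears from a-a):
A - A = {-10, -8, -7, -5, -3, -2, 0, 2, 3, 5, 7, 8, 10}
|A - A| = 13

A - A = {-10, -8, -7, -5, -3, -2, 0, 2, 3, 5, 7, 8, 10}


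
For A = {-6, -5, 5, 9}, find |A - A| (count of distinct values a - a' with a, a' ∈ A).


A - A = {a - a' : a, a' ∈ A}; |A| = 4.
Bounds: 2|A|-1 ≤ |A - A| ≤ |A|² - |A| + 1, i.e. 7 ≤ |A - A| ≤ 13.
Note: 0 ∈ A - A always (from a - a). The set is symmetric: if d ∈ A - A then -d ∈ A - A.
Enumerate nonzero differences d = a - a' with a > a' (then include -d):
Positive differences: {1, 4, 10, 11, 14, 15}
Full difference set: {0} ∪ (positive diffs) ∪ (negative diffs).
|A - A| = 1 + 2·6 = 13 (matches direct enumeration: 13).

|A - A| = 13


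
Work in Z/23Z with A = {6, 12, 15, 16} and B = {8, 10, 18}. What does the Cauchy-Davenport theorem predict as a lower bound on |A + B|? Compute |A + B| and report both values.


Cauchy-Davenport: |A + B| ≥ min(p, |A| + |B| - 1) for A, B nonempty in Z/pZ.
|A| = 4, |B| = 3, p = 23.
CD lower bound = min(23, 4 + 3 - 1) = min(23, 6) = 6.
Compute A + B mod 23 directly:
a = 6: 6+8=14, 6+10=16, 6+18=1
a = 12: 12+8=20, 12+10=22, 12+18=7
a = 15: 15+8=0, 15+10=2, 15+18=10
a = 16: 16+8=1, 16+10=3, 16+18=11
A + B = {0, 1, 2, 3, 7, 10, 11, 14, 16, 20, 22}, so |A + B| = 11.
Verify: 11 ≥ 6? Yes ✓.

CD lower bound = 6, actual |A + B| = 11.


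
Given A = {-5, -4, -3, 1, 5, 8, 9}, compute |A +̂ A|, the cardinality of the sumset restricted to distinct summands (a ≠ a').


Restricted sumset: A +̂ A = {a + a' : a ∈ A, a' ∈ A, a ≠ a'}.
Equivalently, take A + A and drop any sum 2a that is achievable ONLY as a + a for a ∈ A (i.e. sums representable only with equal summands).
Enumerate pairs (a, a') with a < a' (symmetric, so each unordered pair gives one sum; this covers all a ≠ a'):
  -5 + -4 = -9
  -5 + -3 = -8
  -5 + 1 = -4
  -5 + 5 = 0
  -5 + 8 = 3
  -5 + 9 = 4
  -4 + -3 = -7
  -4 + 1 = -3
  -4 + 5 = 1
  -4 + 8 = 4
  -4 + 9 = 5
  -3 + 1 = -2
  -3 + 5 = 2
  -3 + 8 = 5
  -3 + 9 = 6
  1 + 5 = 6
  1 + 8 = 9
  1 + 9 = 10
  5 + 8 = 13
  5 + 9 = 14
  8 + 9 = 17
Collected distinct sums: {-9, -8, -7, -4, -3, -2, 0, 1, 2, 3, 4, 5, 6, 9, 10, 13, 14, 17}
|A +̂ A| = 18
(Reference bound: |A +̂ A| ≥ 2|A| - 3 for |A| ≥ 2, with |A| = 7 giving ≥ 11.)

|A +̂ A| = 18


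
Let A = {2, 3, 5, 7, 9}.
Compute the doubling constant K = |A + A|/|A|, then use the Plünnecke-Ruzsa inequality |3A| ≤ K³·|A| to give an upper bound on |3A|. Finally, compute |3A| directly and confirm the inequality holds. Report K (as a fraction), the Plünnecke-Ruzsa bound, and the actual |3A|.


|A| = 5.
Step 1: Compute A + A by enumerating all 25 pairs.
A + A = {4, 5, 6, 7, 8, 9, 10, 11, 12, 14, 16, 18}, so |A + A| = 12.
Step 2: Doubling constant K = |A + A|/|A| = 12/5 = 12/5 ≈ 2.4000.
Step 3: Plünnecke-Ruzsa gives |3A| ≤ K³·|A| = (2.4000)³ · 5 ≈ 69.1200.
Step 4: Compute 3A = A + A + A directly by enumerating all triples (a,b,c) ∈ A³; |3A| = 19.
Step 5: Check 19 ≤ 69.1200? Yes ✓.

K = 12/5, Plünnecke-Ruzsa bound K³|A| ≈ 69.1200, |3A| = 19, inequality holds.


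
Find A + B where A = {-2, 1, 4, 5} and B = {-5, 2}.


A + B = {a + b : a ∈ A, b ∈ B}.
Enumerate all |A|·|B| = 4·2 = 8 pairs (a, b) and collect distinct sums.
a = -2: -2+-5=-7, -2+2=0
a = 1: 1+-5=-4, 1+2=3
a = 4: 4+-5=-1, 4+2=6
a = 5: 5+-5=0, 5+2=7
Collecting distinct sums: A + B = {-7, -4, -1, 0, 3, 6, 7}
|A + B| = 7

A + B = {-7, -4, -1, 0, 3, 6, 7}


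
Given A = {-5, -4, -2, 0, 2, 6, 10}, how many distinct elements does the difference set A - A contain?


A - A = {a - a' : a, a' ∈ A}; |A| = 7.
Bounds: 2|A|-1 ≤ |A - A| ≤ |A|² - |A| + 1, i.e. 13 ≤ |A - A| ≤ 43.
Note: 0 ∈ A - A always (from a - a). The set is symmetric: if d ∈ A - A then -d ∈ A - A.
Enumerate nonzero differences d = a - a' with a > a' (then include -d):
Positive differences: {1, 2, 3, 4, 5, 6, 7, 8, 10, 11, 12, 14, 15}
Full difference set: {0} ∪ (positive diffs) ∪ (negative diffs).
|A - A| = 1 + 2·13 = 27 (matches direct enumeration: 27).

|A - A| = 27


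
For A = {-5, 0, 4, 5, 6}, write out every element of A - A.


A - A = {a - a' : a, a' ∈ A}.
Compute a - a' for each ordered pair (a, a'):
a = -5: -5--5=0, -5-0=-5, -5-4=-9, -5-5=-10, -5-6=-11
a = 0: 0--5=5, 0-0=0, 0-4=-4, 0-5=-5, 0-6=-6
a = 4: 4--5=9, 4-0=4, 4-4=0, 4-5=-1, 4-6=-2
a = 5: 5--5=10, 5-0=5, 5-4=1, 5-5=0, 5-6=-1
a = 6: 6--5=11, 6-0=6, 6-4=2, 6-5=1, 6-6=0
Collecting distinct values (and noting 0 appears from a-a):
A - A = {-11, -10, -9, -6, -5, -4, -2, -1, 0, 1, 2, 4, 5, 6, 9, 10, 11}
|A - A| = 17

A - A = {-11, -10, -9, -6, -5, -4, -2, -1, 0, 1, 2, 4, 5, 6, 9, 10, 11}


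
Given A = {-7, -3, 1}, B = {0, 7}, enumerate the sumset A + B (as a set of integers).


A + B = {a + b : a ∈ A, b ∈ B}.
Enumerate all |A|·|B| = 3·2 = 6 pairs (a, b) and collect distinct sums.
a = -7: -7+0=-7, -7+7=0
a = -3: -3+0=-3, -3+7=4
a = 1: 1+0=1, 1+7=8
Collecting distinct sums: A + B = {-7, -3, 0, 1, 4, 8}
|A + B| = 6

A + B = {-7, -3, 0, 1, 4, 8}


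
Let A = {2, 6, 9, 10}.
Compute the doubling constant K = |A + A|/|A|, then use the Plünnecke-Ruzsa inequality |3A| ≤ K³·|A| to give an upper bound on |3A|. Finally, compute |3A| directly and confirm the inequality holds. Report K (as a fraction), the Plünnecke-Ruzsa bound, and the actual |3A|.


|A| = 4.
Step 1: Compute A + A by enumerating all 16 pairs.
A + A = {4, 8, 11, 12, 15, 16, 18, 19, 20}, so |A + A| = 9.
Step 2: Doubling constant K = |A + A|/|A| = 9/4 = 9/4 ≈ 2.2500.
Step 3: Plünnecke-Ruzsa gives |3A| ≤ K³·|A| = (2.2500)³ · 4 ≈ 45.5625.
Step 4: Compute 3A = A + A + A directly by enumerating all triples (a,b,c) ∈ A³; |3A| = 16.
Step 5: Check 16 ≤ 45.5625? Yes ✓.

K = 9/4, Plünnecke-Ruzsa bound K³|A| ≈ 45.5625, |3A| = 16, inequality holds.


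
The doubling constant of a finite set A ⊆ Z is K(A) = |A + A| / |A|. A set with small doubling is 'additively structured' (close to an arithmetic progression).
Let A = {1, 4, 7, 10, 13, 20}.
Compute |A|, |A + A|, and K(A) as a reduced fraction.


|A| = 6.
Compute A + A by enumerating all 36 pairs.
A + A = {2, 5, 8, 11, 14, 17, 20, 21, 23, 24, 26, 27, 30, 33, 40}, so |A + A| = 15.
K = |A + A| / |A| = 15/6 = 5/2 ≈ 2.5000.
Reference: AP of size 6 gives K = 11/6 ≈ 1.8333; a fully generic set of size 6 gives K ≈ 3.5000.

|A| = 6, |A + A| = 15, K = 15/6 = 5/2.


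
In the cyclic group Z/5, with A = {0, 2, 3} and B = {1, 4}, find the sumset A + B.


Work in Z/5Z: reduce every sum a + b modulo 5.
Enumerate all 6 pairs:
a = 0: 0+1=1, 0+4=4
a = 2: 2+1=3, 2+4=1
a = 3: 3+1=4, 3+4=2
Distinct residues collected: {1, 2, 3, 4}
|A + B| = 4 (out of 5 total residues).

A + B = {1, 2, 3, 4}


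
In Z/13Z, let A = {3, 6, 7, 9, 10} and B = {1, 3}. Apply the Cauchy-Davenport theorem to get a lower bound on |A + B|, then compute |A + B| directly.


Cauchy-Davenport: |A + B| ≥ min(p, |A| + |B| - 1) for A, B nonempty in Z/pZ.
|A| = 5, |B| = 2, p = 13.
CD lower bound = min(13, 5 + 2 - 1) = min(13, 6) = 6.
Compute A + B mod 13 directly:
a = 3: 3+1=4, 3+3=6
a = 6: 6+1=7, 6+3=9
a = 7: 7+1=8, 7+3=10
a = 9: 9+1=10, 9+3=12
a = 10: 10+1=11, 10+3=0
A + B = {0, 4, 6, 7, 8, 9, 10, 11, 12}, so |A + B| = 9.
Verify: 9 ≥ 6? Yes ✓.

CD lower bound = 6, actual |A + B| = 9.


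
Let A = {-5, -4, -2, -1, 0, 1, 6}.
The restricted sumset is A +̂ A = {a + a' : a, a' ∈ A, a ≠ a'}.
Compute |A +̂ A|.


Restricted sumset: A +̂ A = {a + a' : a ∈ A, a' ∈ A, a ≠ a'}.
Equivalently, take A + A and drop any sum 2a that is achievable ONLY as a + a for a ∈ A (i.e. sums representable only with equal summands).
Enumerate pairs (a, a') with a < a' (symmetric, so each unordered pair gives one sum; this covers all a ≠ a'):
  -5 + -4 = -9
  -5 + -2 = -7
  -5 + -1 = -6
  -5 + 0 = -5
  -5 + 1 = -4
  -5 + 6 = 1
  -4 + -2 = -6
  -4 + -1 = -5
  -4 + 0 = -4
  -4 + 1 = -3
  -4 + 6 = 2
  -2 + -1 = -3
  -2 + 0 = -2
  -2 + 1 = -1
  -2 + 6 = 4
  -1 + 0 = -1
  -1 + 1 = 0
  -1 + 6 = 5
  0 + 1 = 1
  0 + 6 = 6
  1 + 6 = 7
Collected distinct sums: {-9, -7, -6, -5, -4, -3, -2, -1, 0, 1, 2, 4, 5, 6, 7}
|A +̂ A| = 15
(Reference bound: |A +̂ A| ≥ 2|A| - 3 for |A| ≥ 2, with |A| = 7 giving ≥ 11.)

|A +̂ A| = 15


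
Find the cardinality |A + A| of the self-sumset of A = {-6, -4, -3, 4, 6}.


A + A = {a + a' : a, a' ∈ A}; |A| = 5.
General bounds: 2|A| - 1 ≤ |A + A| ≤ |A|(|A|+1)/2, i.e. 9 ≤ |A + A| ≤ 15.
Lower bound 2|A|-1 is attained iff A is an arithmetic progression.
Enumerate sums a + a' for a ≤ a' (symmetric, so this suffices):
a = -6: -6+-6=-12, -6+-4=-10, -6+-3=-9, -6+4=-2, -6+6=0
a = -4: -4+-4=-8, -4+-3=-7, -4+4=0, -4+6=2
a = -3: -3+-3=-6, -3+4=1, -3+6=3
a = 4: 4+4=8, 4+6=10
a = 6: 6+6=12
Distinct sums: {-12, -10, -9, -8, -7, -6, -2, 0, 1, 2, 3, 8, 10, 12}
|A + A| = 14

|A + A| = 14


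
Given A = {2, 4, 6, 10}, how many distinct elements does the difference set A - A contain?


A - A = {a - a' : a, a' ∈ A}; |A| = 4.
Bounds: 2|A|-1 ≤ |A - A| ≤ |A|² - |A| + 1, i.e. 7 ≤ |A - A| ≤ 13.
Note: 0 ∈ A - A always (from a - a). The set is symmetric: if d ∈ A - A then -d ∈ A - A.
Enumerate nonzero differences d = a - a' with a > a' (then include -d):
Positive differences: {2, 4, 6, 8}
Full difference set: {0} ∪ (positive diffs) ∪ (negative diffs).
|A - A| = 1 + 2·4 = 9 (matches direct enumeration: 9).

|A - A| = 9


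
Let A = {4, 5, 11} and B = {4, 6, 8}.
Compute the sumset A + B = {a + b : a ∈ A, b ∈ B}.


A + B = {a + b : a ∈ A, b ∈ B}.
Enumerate all |A|·|B| = 3·3 = 9 pairs (a, b) and collect distinct sums.
a = 4: 4+4=8, 4+6=10, 4+8=12
a = 5: 5+4=9, 5+6=11, 5+8=13
a = 11: 11+4=15, 11+6=17, 11+8=19
Collecting distinct sums: A + B = {8, 9, 10, 11, 12, 13, 15, 17, 19}
|A + B| = 9

A + B = {8, 9, 10, 11, 12, 13, 15, 17, 19}


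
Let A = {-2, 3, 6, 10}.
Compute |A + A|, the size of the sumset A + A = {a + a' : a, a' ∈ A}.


A + A = {a + a' : a, a' ∈ A}; |A| = 4.
General bounds: 2|A| - 1 ≤ |A + A| ≤ |A|(|A|+1)/2, i.e. 7 ≤ |A + A| ≤ 10.
Lower bound 2|A|-1 is attained iff A is an arithmetic progression.
Enumerate sums a + a' for a ≤ a' (symmetric, so this suffices):
a = -2: -2+-2=-4, -2+3=1, -2+6=4, -2+10=8
a = 3: 3+3=6, 3+6=9, 3+10=13
a = 6: 6+6=12, 6+10=16
a = 10: 10+10=20
Distinct sums: {-4, 1, 4, 6, 8, 9, 12, 13, 16, 20}
|A + A| = 10

|A + A| = 10


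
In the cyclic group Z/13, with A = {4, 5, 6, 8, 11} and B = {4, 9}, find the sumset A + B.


Work in Z/13Z: reduce every sum a + b modulo 13.
Enumerate all 10 pairs:
a = 4: 4+4=8, 4+9=0
a = 5: 5+4=9, 5+9=1
a = 6: 6+4=10, 6+9=2
a = 8: 8+4=12, 8+9=4
a = 11: 11+4=2, 11+9=7
Distinct residues collected: {0, 1, 2, 4, 7, 8, 9, 10, 12}
|A + B| = 9 (out of 13 total residues).

A + B = {0, 1, 2, 4, 7, 8, 9, 10, 12}


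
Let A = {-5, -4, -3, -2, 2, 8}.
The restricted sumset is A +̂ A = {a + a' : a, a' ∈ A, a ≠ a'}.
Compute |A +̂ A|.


Restricted sumset: A +̂ A = {a + a' : a ∈ A, a' ∈ A, a ≠ a'}.
Equivalently, take A + A and drop any sum 2a that is achievable ONLY as a + a for a ∈ A (i.e. sums representable only with equal summands).
Enumerate pairs (a, a') with a < a' (symmetric, so each unordered pair gives one sum; this covers all a ≠ a'):
  -5 + -4 = -9
  -5 + -3 = -8
  -5 + -2 = -7
  -5 + 2 = -3
  -5 + 8 = 3
  -4 + -3 = -7
  -4 + -2 = -6
  -4 + 2 = -2
  -4 + 8 = 4
  -3 + -2 = -5
  -3 + 2 = -1
  -3 + 8 = 5
  -2 + 2 = 0
  -2 + 8 = 6
  2 + 8 = 10
Collected distinct sums: {-9, -8, -7, -6, -5, -3, -2, -1, 0, 3, 4, 5, 6, 10}
|A +̂ A| = 14
(Reference bound: |A +̂ A| ≥ 2|A| - 3 for |A| ≥ 2, with |A| = 6 giving ≥ 9.)

|A +̂ A| = 14


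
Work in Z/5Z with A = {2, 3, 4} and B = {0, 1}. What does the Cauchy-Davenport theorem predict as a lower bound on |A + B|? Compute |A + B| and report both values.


Cauchy-Davenport: |A + B| ≥ min(p, |A| + |B| - 1) for A, B nonempty in Z/pZ.
|A| = 3, |B| = 2, p = 5.
CD lower bound = min(5, 3 + 2 - 1) = min(5, 4) = 4.
Compute A + B mod 5 directly:
a = 2: 2+0=2, 2+1=3
a = 3: 3+0=3, 3+1=4
a = 4: 4+0=4, 4+1=0
A + B = {0, 2, 3, 4}, so |A + B| = 4.
Verify: 4 ≥ 4? Yes ✓.

CD lower bound = 4, actual |A + B| = 4.


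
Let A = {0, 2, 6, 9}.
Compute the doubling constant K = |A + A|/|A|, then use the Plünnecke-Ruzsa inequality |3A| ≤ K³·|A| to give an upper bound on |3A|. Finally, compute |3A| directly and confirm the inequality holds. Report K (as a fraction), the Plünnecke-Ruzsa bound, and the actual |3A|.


|A| = 4.
Step 1: Compute A + A by enumerating all 16 pairs.
A + A = {0, 2, 4, 6, 8, 9, 11, 12, 15, 18}, so |A + A| = 10.
Step 2: Doubling constant K = |A + A|/|A| = 10/4 = 10/4 ≈ 2.5000.
Step 3: Plünnecke-Ruzsa gives |3A| ≤ K³·|A| = (2.5000)³ · 4 ≈ 62.5000.
Step 4: Compute 3A = A + A + A directly by enumerating all triples (a,b,c) ∈ A³; |3A| = 18.
Step 5: Check 18 ≤ 62.5000? Yes ✓.

K = 10/4, Plünnecke-Ruzsa bound K³|A| ≈ 62.5000, |3A| = 18, inequality holds.


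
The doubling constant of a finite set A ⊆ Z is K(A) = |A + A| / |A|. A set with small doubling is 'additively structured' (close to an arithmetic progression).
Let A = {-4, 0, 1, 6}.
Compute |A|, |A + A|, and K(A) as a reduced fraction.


|A| = 4.
Compute A + A by enumerating all 16 pairs.
A + A = {-8, -4, -3, 0, 1, 2, 6, 7, 12}, so |A + A| = 9.
K = |A + A| / |A| = 9/4 (already in lowest terms) ≈ 2.2500.
Reference: AP of size 4 gives K = 7/4 ≈ 1.7500; a fully generic set of size 4 gives K ≈ 2.5000.

|A| = 4, |A + A| = 9, K = 9/4.


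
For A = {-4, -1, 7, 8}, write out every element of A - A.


A - A = {a - a' : a, a' ∈ A}.
Compute a - a' for each ordered pair (a, a'):
a = -4: -4--4=0, -4--1=-3, -4-7=-11, -4-8=-12
a = -1: -1--4=3, -1--1=0, -1-7=-8, -1-8=-9
a = 7: 7--4=11, 7--1=8, 7-7=0, 7-8=-1
a = 8: 8--4=12, 8--1=9, 8-7=1, 8-8=0
Collecting distinct values (and noting 0 appears from a-a):
A - A = {-12, -11, -9, -8, -3, -1, 0, 1, 3, 8, 9, 11, 12}
|A - A| = 13

A - A = {-12, -11, -9, -8, -3, -1, 0, 1, 3, 8, 9, 11, 12}


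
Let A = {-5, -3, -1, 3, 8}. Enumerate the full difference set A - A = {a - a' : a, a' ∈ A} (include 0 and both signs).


A - A = {a - a' : a, a' ∈ A}.
Compute a - a' for each ordered pair (a, a'):
a = -5: -5--5=0, -5--3=-2, -5--1=-4, -5-3=-8, -5-8=-13
a = -3: -3--5=2, -3--3=0, -3--1=-2, -3-3=-6, -3-8=-11
a = -1: -1--5=4, -1--3=2, -1--1=0, -1-3=-4, -1-8=-9
a = 3: 3--5=8, 3--3=6, 3--1=4, 3-3=0, 3-8=-5
a = 8: 8--5=13, 8--3=11, 8--1=9, 8-3=5, 8-8=0
Collecting distinct values (and noting 0 appears from a-a):
A - A = {-13, -11, -9, -8, -6, -5, -4, -2, 0, 2, 4, 5, 6, 8, 9, 11, 13}
|A - A| = 17

A - A = {-13, -11, -9, -8, -6, -5, -4, -2, 0, 2, 4, 5, 6, 8, 9, 11, 13}


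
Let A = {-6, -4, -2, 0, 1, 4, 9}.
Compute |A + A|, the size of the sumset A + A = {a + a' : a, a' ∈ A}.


A + A = {a + a' : a, a' ∈ A}; |A| = 7.
General bounds: 2|A| - 1 ≤ |A + A| ≤ |A|(|A|+1)/2, i.e. 13 ≤ |A + A| ≤ 28.
Lower bound 2|A|-1 is attained iff A is an arithmetic progression.
Enumerate sums a + a' for a ≤ a' (symmetric, so this suffices):
a = -6: -6+-6=-12, -6+-4=-10, -6+-2=-8, -6+0=-6, -6+1=-5, -6+4=-2, -6+9=3
a = -4: -4+-4=-8, -4+-2=-6, -4+0=-4, -4+1=-3, -4+4=0, -4+9=5
a = -2: -2+-2=-4, -2+0=-2, -2+1=-1, -2+4=2, -2+9=7
a = 0: 0+0=0, 0+1=1, 0+4=4, 0+9=9
a = 1: 1+1=2, 1+4=5, 1+9=10
a = 4: 4+4=8, 4+9=13
a = 9: 9+9=18
Distinct sums: {-12, -10, -8, -6, -5, -4, -3, -2, -1, 0, 1, 2, 3, 4, 5, 7, 8, 9, 10, 13, 18}
|A + A| = 21

|A + A| = 21


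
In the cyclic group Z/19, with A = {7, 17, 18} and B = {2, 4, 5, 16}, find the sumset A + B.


Work in Z/19Z: reduce every sum a + b modulo 19.
Enumerate all 12 pairs:
a = 7: 7+2=9, 7+4=11, 7+5=12, 7+16=4
a = 17: 17+2=0, 17+4=2, 17+5=3, 17+16=14
a = 18: 18+2=1, 18+4=3, 18+5=4, 18+16=15
Distinct residues collected: {0, 1, 2, 3, 4, 9, 11, 12, 14, 15}
|A + B| = 10 (out of 19 total residues).

A + B = {0, 1, 2, 3, 4, 9, 11, 12, 14, 15}


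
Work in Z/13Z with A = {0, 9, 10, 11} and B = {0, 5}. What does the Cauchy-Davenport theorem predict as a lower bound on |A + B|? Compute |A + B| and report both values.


Cauchy-Davenport: |A + B| ≥ min(p, |A| + |B| - 1) for A, B nonempty in Z/pZ.
|A| = 4, |B| = 2, p = 13.
CD lower bound = min(13, 4 + 2 - 1) = min(13, 5) = 5.
Compute A + B mod 13 directly:
a = 0: 0+0=0, 0+5=5
a = 9: 9+0=9, 9+5=1
a = 10: 10+0=10, 10+5=2
a = 11: 11+0=11, 11+5=3
A + B = {0, 1, 2, 3, 5, 9, 10, 11}, so |A + B| = 8.
Verify: 8 ≥ 5? Yes ✓.

CD lower bound = 5, actual |A + B| = 8.


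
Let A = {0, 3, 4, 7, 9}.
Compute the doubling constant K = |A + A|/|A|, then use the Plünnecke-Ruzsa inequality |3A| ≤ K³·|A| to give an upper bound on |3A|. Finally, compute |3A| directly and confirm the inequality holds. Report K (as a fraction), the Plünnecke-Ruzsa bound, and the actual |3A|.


|A| = 5.
Step 1: Compute A + A by enumerating all 25 pairs.
A + A = {0, 3, 4, 6, 7, 8, 9, 10, 11, 12, 13, 14, 16, 18}, so |A + A| = 14.
Step 2: Doubling constant K = |A + A|/|A| = 14/5 = 14/5 ≈ 2.8000.
Step 3: Plünnecke-Ruzsa gives |3A| ≤ K³·|A| = (2.8000)³ · 5 ≈ 109.7600.
Step 4: Compute 3A = A + A + A directly by enumerating all triples (a,b,c) ∈ A³; |3A| = 23.
Step 5: Check 23 ≤ 109.7600? Yes ✓.

K = 14/5, Plünnecke-Ruzsa bound K³|A| ≈ 109.7600, |3A| = 23, inequality holds.


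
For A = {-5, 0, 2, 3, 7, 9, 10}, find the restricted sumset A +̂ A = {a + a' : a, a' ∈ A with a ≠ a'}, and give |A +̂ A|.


Restricted sumset: A +̂ A = {a + a' : a ∈ A, a' ∈ A, a ≠ a'}.
Equivalently, take A + A and drop any sum 2a that is achievable ONLY as a + a for a ∈ A (i.e. sums representable only with equal summands).
Enumerate pairs (a, a') with a < a' (symmetric, so each unordered pair gives one sum; this covers all a ≠ a'):
  -5 + 0 = -5
  -5 + 2 = -3
  -5 + 3 = -2
  -5 + 7 = 2
  -5 + 9 = 4
  -5 + 10 = 5
  0 + 2 = 2
  0 + 3 = 3
  0 + 7 = 7
  0 + 9 = 9
  0 + 10 = 10
  2 + 3 = 5
  2 + 7 = 9
  2 + 9 = 11
  2 + 10 = 12
  3 + 7 = 10
  3 + 9 = 12
  3 + 10 = 13
  7 + 9 = 16
  7 + 10 = 17
  9 + 10 = 19
Collected distinct sums: {-5, -3, -2, 2, 3, 4, 5, 7, 9, 10, 11, 12, 13, 16, 17, 19}
|A +̂ A| = 16
(Reference bound: |A +̂ A| ≥ 2|A| - 3 for |A| ≥ 2, with |A| = 7 giving ≥ 11.)

|A +̂ A| = 16


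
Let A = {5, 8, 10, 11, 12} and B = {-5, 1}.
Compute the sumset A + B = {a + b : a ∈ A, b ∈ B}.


A + B = {a + b : a ∈ A, b ∈ B}.
Enumerate all |A|·|B| = 5·2 = 10 pairs (a, b) and collect distinct sums.
a = 5: 5+-5=0, 5+1=6
a = 8: 8+-5=3, 8+1=9
a = 10: 10+-5=5, 10+1=11
a = 11: 11+-5=6, 11+1=12
a = 12: 12+-5=7, 12+1=13
Collecting distinct sums: A + B = {0, 3, 5, 6, 7, 9, 11, 12, 13}
|A + B| = 9

A + B = {0, 3, 5, 6, 7, 9, 11, 12, 13}


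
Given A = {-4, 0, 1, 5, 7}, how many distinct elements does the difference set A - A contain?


A - A = {a - a' : a, a' ∈ A}; |A| = 5.
Bounds: 2|A|-1 ≤ |A - A| ≤ |A|² - |A| + 1, i.e. 9 ≤ |A - A| ≤ 21.
Note: 0 ∈ A - A always (from a - a). The set is symmetric: if d ∈ A - A then -d ∈ A - A.
Enumerate nonzero differences d = a - a' with a > a' (then include -d):
Positive differences: {1, 2, 4, 5, 6, 7, 9, 11}
Full difference set: {0} ∪ (positive diffs) ∪ (negative diffs).
|A - A| = 1 + 2·8 = 17 (matches direct enumeration: 17).

|A - A| = 17


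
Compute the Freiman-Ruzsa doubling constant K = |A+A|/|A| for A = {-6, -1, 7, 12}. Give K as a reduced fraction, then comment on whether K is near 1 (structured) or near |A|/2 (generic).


|A| = 4.
Compute A + A by enumerating all 16 pairs.
A + A = {-12, -7, -2, 1, 6, 11, 14, 19, 24}, so |A + A| = 9.
K = |A + A| / |A| = 9/4 (already in lowest terms) ≈ 2.2500.
Reference: AP of size 4 gives K = 7/4 ≈ 1.7500; a fully generic set of size 4 gives K ≈ 2.5000.

|A| = 4, |A + A| = 9, K = 9/4.


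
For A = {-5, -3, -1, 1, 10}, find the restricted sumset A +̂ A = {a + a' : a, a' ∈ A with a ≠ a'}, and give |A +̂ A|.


Restricted sumset: A +̂ A = {a + a' : a ∈ A, a' ∈ A, a ≠ a'}.
Equivalently, take A + A and drop any sum 2a that is achievable ONLY as a + a for a ∈ A (i.e. sums representable only with equal summands).
Enumerate pairs (a, a') with a < a' (symmetric, so each unordered pair gives one sum; this covers all a ≠ a'):
  -5 + -3 = -8
  -5 + -1 = -6
  -5 + 1 = -4
  -5 + 10 = 5
  -3 + -1 = -4
  -3 + 1 = -2
  -3 + 10 = 7
  -1 + 1 = 0
  -1 + 10 = 9
  1 + 10 = 11
Collected distinct sums: {-8, -6, -4, -2, 0, 5, 7, 9, 11}
|A +̂ A| = 9
(Reference bound: |A +̂ A| ≥ 2|A| - 3 for |A| ≥ 2, with |A| = 5 giving ≥ 7.)

|A +̂ A| = 9


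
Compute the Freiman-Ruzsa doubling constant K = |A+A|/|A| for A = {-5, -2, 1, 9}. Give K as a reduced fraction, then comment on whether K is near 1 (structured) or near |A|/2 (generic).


|A| = 4.
Compute A + A by enumerating all 16 pairs.
A + A = {-10, -7, -4, -1, 2, 4, 7, 10, 18}, so |A + A| = 9.
K = |A + A| / |A| = 9/4 (already in lowest terms) ≈ 2.2500.
Reference: AP of size 4 gives K = 7/4 ≈ 1.7500; a fully generic set of size 4 gives K ≈ 2.5000.

|A| = 4, |A + A| = 9, K = 9/4.


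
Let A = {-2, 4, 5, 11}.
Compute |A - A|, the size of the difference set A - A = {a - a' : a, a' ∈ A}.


A - A = {a - a' : a, a' ∈ A}; |A| = 4.
Bounds: 2|A|-1 ≤ |A - A| ≤ |A|² - |A| + 1, i.e. 7 ≤ |A - A| ≤ 13.
Note: 0 ∈ A - A always (from a - a). The set is symmetric: if d ∈ A - A then -d ∈ A - A.
Enumerate nonzero differences d = a - a' with a > a' (then include -d):
Positive differences: {1, 6, 7, 13}
Full difference set: {0} ∪ (positive diffs) ∪ (negative diffs).
|A - A| = 1 + 2·4 = 9 (matches direct enumeration: 9).

|A - A| = 9


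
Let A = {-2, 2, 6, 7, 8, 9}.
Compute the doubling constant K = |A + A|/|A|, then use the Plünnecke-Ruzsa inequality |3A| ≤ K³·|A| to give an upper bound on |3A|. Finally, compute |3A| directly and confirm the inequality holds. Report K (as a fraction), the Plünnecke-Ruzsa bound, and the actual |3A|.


|A| = 6.
Step 1: Compute A + A by enumerating all 36 pairs.
A + A = {-4, 0, 4, 5, 6, 7, 8, 9, 10, 11, 12, 13, 14, 15, 16, 17, 18}, so |A + A| = 17.
Step 2: Doubling constant K = |A + A|/|A| = 17/6 = 17/6 ≈ 2.8333.
Step 3: Plünnecke-Ruzsa gives |3A| ≤ K³·|A| = (2.8333)³ · 6 ≈ 136.4722.
Step 4: Compute 3A = A + A + A directly by enumerating all triples (a,b,c) ∈ A³; |3A| = 28.
Step 5: Check 28 ≤ 136.4722? Yes ✓.

K = 17/6, Plünnecke-Ruzsa bound K³|A| ≈ 136.4722, |3A| = 28, inequality holds.


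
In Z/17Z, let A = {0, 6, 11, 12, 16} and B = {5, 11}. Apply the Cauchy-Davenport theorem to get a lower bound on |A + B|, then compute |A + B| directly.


Cauchy-Davenport: |A + B| ≥ min(p, |A| + |B| - 1) for A, B nonempty in Z/pZ.
|A| = 5, |B| = 2, p = 17.
CD lower bound = min(17, 5 + 2 - 1) = min(17, 6) = 6.
Compute A + B mod 17 directly:
a = 0: 0+5=5, 0+11=11
a = 6: 6+5=11, 6+11=0
a = 11: 11+5=16, 11+11=5
a = 12: 12+5=0, 12+11=6
a = 16: 16+5=4, 16+11=10
A + B = {0, 4, 5, 6, 10, 11, 16}, so |A + B| = 7.
Verify: 7 ≥ 6? Yes ✓.

CD lower bound = 6, actual |A + B| = 7.
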